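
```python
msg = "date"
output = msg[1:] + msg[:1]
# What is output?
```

Trace:
`msg = "date"` → msg = 'date'
`output = msg[1:] + msg[:1]` → output = 'ated'
So output = 'ated'

Answer: 'ated'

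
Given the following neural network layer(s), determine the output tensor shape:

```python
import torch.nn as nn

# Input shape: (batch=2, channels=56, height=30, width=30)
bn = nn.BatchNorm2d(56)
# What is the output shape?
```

Input: (2, 56, 30, 30) -> Output: (2, 56, 30, 30)

Answer: (2, 56, 30, 30)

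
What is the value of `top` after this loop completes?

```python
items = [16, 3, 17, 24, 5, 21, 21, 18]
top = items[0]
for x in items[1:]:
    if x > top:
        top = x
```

Maximum of [16, 3, 17, 24, 5, 21, 21, 18]
`top` takes the values: 16 → 17 → 24

Answer: 24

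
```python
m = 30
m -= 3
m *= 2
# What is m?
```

Trace:
`m = 30` → m = 30
`m -= 3` → m = 27
`m *= 2` → m = 54
So m = 54

Answer: 54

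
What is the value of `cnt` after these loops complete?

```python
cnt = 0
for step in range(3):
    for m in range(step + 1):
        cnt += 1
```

Triangle: 1 + 2 + ... + 3
`cnt` takes the values: 0 → 1 → 2 → 3 → 4 → 5 → 6

Answer: 6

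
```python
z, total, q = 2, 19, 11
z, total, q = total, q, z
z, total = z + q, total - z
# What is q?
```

Trace:
`z, total, q = 2, 19, 11` → z = 2; total = 19; q = 11
`z, total, q = total, q, z` → z = 19; total = 11; q = 2
`z, total = z + q, total - z` → z = 21; total = -8
So q = 2

Answer: 2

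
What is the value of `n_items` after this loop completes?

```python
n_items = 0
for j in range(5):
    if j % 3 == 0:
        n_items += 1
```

Count numbers divisible by 3 in range(5)
`n_items` takes the values: 0 → 1 → 2

Answer: 2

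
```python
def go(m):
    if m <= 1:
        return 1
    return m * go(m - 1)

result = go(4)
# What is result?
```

go(4) = 4 * 3 * 2 * 1 = 24

Answer: 24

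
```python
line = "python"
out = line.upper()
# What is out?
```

Trace:
`line = "python"` → line = 'python'
`out = line.upper()` → out = 'PYTHON'
So out = 'PYTHON'

Answer: 'PYTHON'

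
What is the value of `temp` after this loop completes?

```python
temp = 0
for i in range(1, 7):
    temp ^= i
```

XOR of 1 to 6
`temp` takes the values: 0 → 1 → 3 → 0 → 4 → 1 → 7

Answer: 7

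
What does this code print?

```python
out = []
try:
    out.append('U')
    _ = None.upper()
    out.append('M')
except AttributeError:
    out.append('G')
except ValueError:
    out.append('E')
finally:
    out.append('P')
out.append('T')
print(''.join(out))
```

Execution trace: 'U' (try body) → 'G' (except AttributeError) → 'P' (finally) → 'T' (after the try/except). Output: UGPT

Answer: UGPT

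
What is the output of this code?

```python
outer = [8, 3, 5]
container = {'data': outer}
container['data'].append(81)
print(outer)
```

Key concept: dict holds reference to list.
Step by step:
`outer = [8, 3, 5]` → outer = [8, 3, 5]
`container = {'data': outer}` → container = {'data': [8, 3, 5]}
`container['data'].append(81)` → outer = [8, 3, 5, 81]; container = {'data': [8, 3, 5, 81]}
`print(outer)` → prints [8, 3, 5, 81]

Answer: [8, 3, 5, 81]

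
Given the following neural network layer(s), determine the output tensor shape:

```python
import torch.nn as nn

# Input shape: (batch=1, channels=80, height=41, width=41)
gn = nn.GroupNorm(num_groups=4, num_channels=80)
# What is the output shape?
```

Input: (1, 80, 41, 41) -> Output: (1, 80, 41, 41)

Answer: (1, 80, 41, 41)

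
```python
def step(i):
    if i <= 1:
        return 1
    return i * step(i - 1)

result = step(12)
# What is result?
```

step(12) = 12 * 11 * 10 * 9 * 8 * 7 * 6 * 5 * 4 * 3 * 2 * 1 = 479001600

Answer: 479001600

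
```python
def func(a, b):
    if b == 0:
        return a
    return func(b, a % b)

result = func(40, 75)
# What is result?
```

func(40, 75) -> func(75, 40) -> func(40, 35) -> func(35, 5) -> func(5, 0) -> 5

Answer: 5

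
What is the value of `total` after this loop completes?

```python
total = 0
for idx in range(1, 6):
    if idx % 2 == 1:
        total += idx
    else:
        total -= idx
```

Add odd, subtract even
`total` takes the values: 0 → 1 → -1 → 2 → -2 → 3

Answer: 3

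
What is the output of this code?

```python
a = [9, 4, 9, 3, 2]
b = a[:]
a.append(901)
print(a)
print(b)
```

Key concept: slice [:] creates copy.
Step by step:
`a = [9, 4, 9, 3, 2]` → a = [9, 4, 9, 3, 2]
`b = a[:]` → b = [9, 4, 9, 3, 2]
`a.append(901)` → a = [9, 4, 9, 3, 2, 901]
`print(a)` → prints [9, 4, 9, 3, 2, 901]
`print(b)` → prints [9, 4, 9, 3, 2]

Answer:
[9, 4, 9, 3, 2, 901]
[9, 4, 9, 3, 2]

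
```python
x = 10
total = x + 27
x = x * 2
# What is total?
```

Trace:
`x = 10` → x = 10
`total = x + 27` → total = 37
`x = x * 2` → x = 20
So total = 37

Answer: 37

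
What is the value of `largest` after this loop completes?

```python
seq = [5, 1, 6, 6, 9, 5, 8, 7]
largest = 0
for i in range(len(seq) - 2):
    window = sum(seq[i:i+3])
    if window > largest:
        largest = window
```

Max sum of 3-element window in [5, 1, 6, 6, 9, 5, 8, 7]
`largest` takes the values: 0 → 12 → 13 → 21 → 22

Answer: 22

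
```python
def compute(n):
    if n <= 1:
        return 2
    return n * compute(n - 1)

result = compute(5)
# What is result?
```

compute(5) = 5 * 4 * 3 * 2 * 2 = 240

Answer: 240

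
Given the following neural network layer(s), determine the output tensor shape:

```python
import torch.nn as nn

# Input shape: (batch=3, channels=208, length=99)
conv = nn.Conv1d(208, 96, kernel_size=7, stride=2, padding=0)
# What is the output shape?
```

Input: (3, 208, 99) -> Output: (3, 96, 47)

Answer: (3, 96, 47)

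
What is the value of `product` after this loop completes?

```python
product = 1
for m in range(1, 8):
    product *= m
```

7! = 5040
`product` takes the values: 1 → 2 → 6 → 24 → 120 → 720 → 5040

Answer: 5040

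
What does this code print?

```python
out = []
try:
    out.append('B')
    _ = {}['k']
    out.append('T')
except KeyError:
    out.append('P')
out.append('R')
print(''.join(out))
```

Execution trace: 'B' (try body) → 'P' (except KeyError) → 'R' (after the try/except). Output: BPR

Answer: BPR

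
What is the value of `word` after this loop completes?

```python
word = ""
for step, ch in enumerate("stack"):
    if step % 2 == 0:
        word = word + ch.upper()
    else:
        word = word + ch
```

Uppercase even positions in 'stack'
`word` takes the values: "" → "S" → "St" → "StA" → "StAc" → "StAcK"

Answer: "StAcK"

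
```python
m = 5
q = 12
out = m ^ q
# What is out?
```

Trace:
`m = 5` → m = 5
`q = 12` → q = 12
`out = m ^ q` → out = 9
So out = 9

Answer: 9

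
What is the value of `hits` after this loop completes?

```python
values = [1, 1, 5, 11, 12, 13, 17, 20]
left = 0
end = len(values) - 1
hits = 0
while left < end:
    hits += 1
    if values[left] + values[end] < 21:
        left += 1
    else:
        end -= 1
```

Steps to find pair summing to 21
`hits` takes the values: 0 → 1 → 2 → 3 → 4 → 5 → 6 → 7

Answer: 7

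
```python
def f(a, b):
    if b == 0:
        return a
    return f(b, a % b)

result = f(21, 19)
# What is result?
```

f(21, 19) -> f(19, 2) -> f(2, 1) -> f(1, 0) -> 1

Answer: 1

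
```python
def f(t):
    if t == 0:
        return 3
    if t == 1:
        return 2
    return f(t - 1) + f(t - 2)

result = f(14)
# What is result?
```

Build up from base cases: f(0)=3, f(1)=2, f(2)=5, f(3)=7, f(4)=12, f(5)=19, f(6)=31, ..., f(14)=1453

Answer: 1453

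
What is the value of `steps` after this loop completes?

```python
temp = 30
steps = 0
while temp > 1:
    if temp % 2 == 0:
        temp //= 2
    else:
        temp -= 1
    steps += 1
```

Steps to reduce 30 to 1
`steps` takes the values: 0 → 1 → 2 → 3 → 4 → 5 → 6 → 7

Answer: 7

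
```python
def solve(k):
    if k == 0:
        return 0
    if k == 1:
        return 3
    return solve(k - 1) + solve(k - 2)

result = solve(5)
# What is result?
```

Build up from base cases: solve(0)=0, solve(1)=3, solve(2)=3, solve(3)=6, solve(4)=9, solve(5)=15

Answer: 15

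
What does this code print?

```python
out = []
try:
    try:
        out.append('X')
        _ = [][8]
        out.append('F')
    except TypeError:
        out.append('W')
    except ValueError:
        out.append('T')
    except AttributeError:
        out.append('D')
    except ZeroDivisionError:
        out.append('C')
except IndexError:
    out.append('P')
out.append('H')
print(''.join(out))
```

Execution trace: 'X' (try body) → 'P' (outer except IndexError) → 'H' (after the try/except). Output: XPH

Answer: XPH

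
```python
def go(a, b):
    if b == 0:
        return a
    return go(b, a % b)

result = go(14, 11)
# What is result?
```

go(14, 11) -> go(11, 3) -> go(3, 2) -> go(2, 1) -> go(1, 0) -> 1

Answer: 1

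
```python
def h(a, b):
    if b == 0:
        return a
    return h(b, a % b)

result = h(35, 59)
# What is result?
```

h(35, 59) -> h(59, 35) -> h(35, 24) -> h(24, 11) -> h(11, 2) -> h(2, 1) -> h(1, 0) -> 1

Answer: 1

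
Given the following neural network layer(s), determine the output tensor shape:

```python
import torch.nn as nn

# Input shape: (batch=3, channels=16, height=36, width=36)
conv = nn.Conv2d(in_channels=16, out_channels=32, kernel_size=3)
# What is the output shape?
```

Input: (3, 16, 36, 36) -> Output: (3, 32, 34, 34)

Answer: (3, 32, 34, 34)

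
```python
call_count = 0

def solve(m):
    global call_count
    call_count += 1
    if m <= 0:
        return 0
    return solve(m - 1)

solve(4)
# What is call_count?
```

Linear recursion stepping by 1: 5 calls from m=4 down to ≤0.

Answer: 5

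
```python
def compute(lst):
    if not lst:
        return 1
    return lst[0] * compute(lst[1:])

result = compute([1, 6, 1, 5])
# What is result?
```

Product over [1, 6, 1, 5] = 1 * 6 * 1 * 5 = 30

Answer: 30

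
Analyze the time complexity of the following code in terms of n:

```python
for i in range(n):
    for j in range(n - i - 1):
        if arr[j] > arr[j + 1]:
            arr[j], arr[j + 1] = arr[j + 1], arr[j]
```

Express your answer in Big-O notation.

This is Bubble sort. Time complexity: O(n²).

Answer: O(n²)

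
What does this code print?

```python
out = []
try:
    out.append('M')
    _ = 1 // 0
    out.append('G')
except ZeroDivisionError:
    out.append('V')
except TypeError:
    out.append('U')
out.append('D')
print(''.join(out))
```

Execution trace: 'M' (try body) → 'V' (except ZeroDivisionError) → 'D' (after the try/except). Output: MVD

Answer: MVD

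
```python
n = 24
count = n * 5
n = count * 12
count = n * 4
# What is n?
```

Trace:
`n = 24` → n = 24
`count = n * 5` → count = 120
`n = count * 12` → n = 1440
`count = n * 4` → count = 5760
So n = 1440

Answer: 1440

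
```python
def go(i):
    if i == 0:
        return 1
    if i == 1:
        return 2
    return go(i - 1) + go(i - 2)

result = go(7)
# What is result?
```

Build up from base cases: go(0)=1, go(1)=2, go(2)=3, go(3)=5, go(4)=8, go(5)=13, go(6)=21, ..., go(7)=34

Answer: 34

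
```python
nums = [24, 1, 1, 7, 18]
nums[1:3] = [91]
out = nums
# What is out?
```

Trace:
`nums = [24, 1, 1, 7, 18]` → nums = [24, 1, 1, 7, 18]
`nums[1:3] = [91]` → nums = [24, 91, 7, 18]
`out = nums` → out = [24, 91, 7, 18]
So out = [24, 91, 7, 18]

Answer: [24, 91, 7, 18]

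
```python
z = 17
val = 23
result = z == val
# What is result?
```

Trace:
`z = 17` → z = 17
`val = 23` → val = 23
`result = z == val` → result = False
So result = False

Answer: False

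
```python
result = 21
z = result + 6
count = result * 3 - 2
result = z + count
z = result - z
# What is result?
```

Trace:
`result = 21` → result = 21
`z = result + 6` → z = 27
`count = result * 3 - 2` → count = 61
`result = z + count` → result = 88
`z = result - z` → z = 61
So result = 88

Answer: 88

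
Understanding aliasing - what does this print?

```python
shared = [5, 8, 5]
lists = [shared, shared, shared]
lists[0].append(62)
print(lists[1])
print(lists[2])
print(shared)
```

Key concept: list of same reference.
Step by step:
`shared = [5, 8, 5]` → shared = [5, 8, 5]
`lists = [shared, shared, shared]` → lists = [[5, 8, 5], [5, 8, 5], [5, 8, 5]]
`lists[0].append(62)` → shared = [5, 8, 5, 62]; lists = [[5, 8, 5, 62], [5, 8, 5, 62], [5, 8, 5, 62]]
`print(lists[1])` → prints [5, 8, 5, 62]
`print(lists[2])` → prints [5, 8, 5, 62]
`print(shared)` → prints [5, 8, 5, 62]

Answer:
[5, 8, 5, 62]
[5, 8, 5, 62]
[5, 8, 5, 62]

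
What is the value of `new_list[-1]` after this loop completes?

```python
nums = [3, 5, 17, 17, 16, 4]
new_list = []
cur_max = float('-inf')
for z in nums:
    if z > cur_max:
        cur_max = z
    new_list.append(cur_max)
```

Running max ends at 17
`new_list` takes the values: [] → [3] → [3, 5] → [3, 5, 17] → [3, 5, 17, 17] → [3, 5, 17, 17, 17] → [3, 5, 17, 17, 17, 17]
So `new_list[-1]` = 17

Answer: 17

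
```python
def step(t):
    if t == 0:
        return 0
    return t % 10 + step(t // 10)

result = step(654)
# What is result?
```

Sum of digits of 654: 4 + 5 + 6 = 15

Answer: 15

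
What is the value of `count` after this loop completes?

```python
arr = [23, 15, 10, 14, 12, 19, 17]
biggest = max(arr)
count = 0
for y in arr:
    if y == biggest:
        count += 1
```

Count of max value 23 in [23, 15, 10, 14, 12, 19, 17]
`count` takes the values: 0 → 1

Answer: 1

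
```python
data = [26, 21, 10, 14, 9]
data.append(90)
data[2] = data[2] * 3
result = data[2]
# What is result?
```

Trace:
`data = [26, 21, 10, 14, 9]` → data = [26, 21, 10, 14, 9]
`data.append(90)` → data = [26, 21, 10, 14, 9, 90]
`data[2] = data[2] * 3` → data = [26, 21, 30, 14, 9, 90]
`result = data[2]` → result = 30
So result = 30

Answer: 30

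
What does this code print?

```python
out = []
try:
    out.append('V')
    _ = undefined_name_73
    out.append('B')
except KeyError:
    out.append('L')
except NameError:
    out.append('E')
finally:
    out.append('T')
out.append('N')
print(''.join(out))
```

Execution trace: 'V' (try body) → 'E' (except NameError) → 'T' (finally) → 'N' (after the try/except). Output: VETN

Answer: VETN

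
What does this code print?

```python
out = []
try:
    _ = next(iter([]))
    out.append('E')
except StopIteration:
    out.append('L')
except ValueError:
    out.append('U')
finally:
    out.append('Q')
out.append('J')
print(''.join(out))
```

Execution trace: 'L' (except StopIteration) → 'Q' (finally) → 'J' (after the try/except). Output: LQJ

Answer: LQJ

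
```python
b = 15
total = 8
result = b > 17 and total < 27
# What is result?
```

Trace:
`b = 15` → b = 15
`total = 8` → total = 8
`result = b > 17 and total < 27` → result = False
So result = False

Answer: False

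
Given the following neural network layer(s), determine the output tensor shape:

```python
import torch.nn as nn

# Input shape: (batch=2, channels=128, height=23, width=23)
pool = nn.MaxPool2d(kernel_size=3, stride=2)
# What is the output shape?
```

Input: (2, 128, 23, 23) -> Output: (2, 128, 11, 11)

Answer: (2, 128, 11, 11)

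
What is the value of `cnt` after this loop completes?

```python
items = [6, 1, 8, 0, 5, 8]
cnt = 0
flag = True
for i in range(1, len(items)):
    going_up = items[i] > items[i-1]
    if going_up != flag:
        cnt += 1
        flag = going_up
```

Count direction changes in [6, 1, 8, 0, 5, 8]
`cnt` takes the values: 0 → 1 → 2 → 3 → 4

Answer: 4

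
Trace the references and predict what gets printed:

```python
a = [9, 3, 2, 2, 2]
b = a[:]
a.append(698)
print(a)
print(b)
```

Key concept: slice [:] creates copy.
Step by step:
`a = [9, 3, 2, 2, 2]` → a = [9, 3, 2, 2, 2]
`b = a[:]` → b = [9, 3, 2, 2, 2]
`a.append(698)` → a = [9, 3, 2, 2, 2, 698]
`print(a)` → prints [9, 3, 2, 2, 2, 698]
`print(b)` → prints [9, 3, 2, 2, 2]

Answer:
[9, 3, 2, 2, 2, 698]
[9, 3, 2, 2, 2]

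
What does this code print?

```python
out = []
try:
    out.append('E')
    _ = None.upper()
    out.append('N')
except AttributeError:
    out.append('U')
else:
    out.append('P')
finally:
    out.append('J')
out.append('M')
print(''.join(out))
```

Execution trace: 'E' (try body) → 'U' (except AttributeError) → 'J' (finally) → 'M' (after the try/except). Output: EUJM

Answer: EUJM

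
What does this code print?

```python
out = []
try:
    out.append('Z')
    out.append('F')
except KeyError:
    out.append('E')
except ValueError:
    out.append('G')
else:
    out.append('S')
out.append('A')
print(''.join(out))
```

Execution trace: 'Z' (try body) → 'F' (try body, no exception) → 'S' (else) → 'A' (after the try/except). Output: ZFSA

Answer: ZFSA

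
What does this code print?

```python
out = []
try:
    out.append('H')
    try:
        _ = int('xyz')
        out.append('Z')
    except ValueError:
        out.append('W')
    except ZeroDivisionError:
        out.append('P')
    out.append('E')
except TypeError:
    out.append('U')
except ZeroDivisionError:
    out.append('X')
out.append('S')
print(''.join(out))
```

Execution trace: 'H' (try body) → 'W' (inner except ValueError) → 'E' (try body, no exception) → 'S' (after the try/except). Output: HWES

Answer: HWES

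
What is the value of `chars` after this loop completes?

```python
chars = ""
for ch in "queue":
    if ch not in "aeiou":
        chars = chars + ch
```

Remove vowels from 'queue'
`chars` takes the values: "" → "q"

Answer: "q"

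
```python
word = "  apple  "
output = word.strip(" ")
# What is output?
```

Trace:
`word = "  apple  "` → word = '  apple  '
`output = word.strip(" ")` → output = 'apple'
So output = 'apple'

Answer: 'apple'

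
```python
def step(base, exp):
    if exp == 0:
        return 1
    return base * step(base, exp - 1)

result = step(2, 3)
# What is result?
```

step(2, 3) = 2 * 2 * 2 = 8

Answer: 8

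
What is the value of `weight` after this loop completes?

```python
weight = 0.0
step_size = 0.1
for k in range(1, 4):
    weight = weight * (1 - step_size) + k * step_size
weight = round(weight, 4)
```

Moving average with lr=0.1
`weight` takes the values: 0.0 → 0.1 → 0.29 → 0.561

Answer: 0.561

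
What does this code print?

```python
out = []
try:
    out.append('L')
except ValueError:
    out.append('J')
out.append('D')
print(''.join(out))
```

Execution trace: 'L' (try body, no exception) → 'D' (after the try/except). Output: LD

Answer: LD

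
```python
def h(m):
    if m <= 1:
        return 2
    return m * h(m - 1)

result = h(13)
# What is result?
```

h(13) = 13 * 12 * 11 * 10 * 9 * 8 * 7 * 6 * 5 * 4 * 3 * 2 * 2 = 12454041600

Answer: 12454041600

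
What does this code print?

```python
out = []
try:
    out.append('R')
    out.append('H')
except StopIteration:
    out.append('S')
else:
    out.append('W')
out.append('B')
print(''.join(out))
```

Execution trace: 'R' (try body) → 'H' (try body, no exception) → 'W' (else) → 'B' (after the try/except). Output: RHWB

Answer: RHWB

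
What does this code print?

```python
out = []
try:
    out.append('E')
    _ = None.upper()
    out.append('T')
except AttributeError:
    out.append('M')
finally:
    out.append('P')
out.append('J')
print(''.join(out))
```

Execution trace: 'E' (try body) → 'M' (except AttributeError) → 'P' (finally) → 'J' (after the try/except). Output: EMPJ

Answer: EMPJ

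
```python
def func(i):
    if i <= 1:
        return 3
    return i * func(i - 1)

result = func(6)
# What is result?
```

func(6) = 6 * 5 * 4 * 3 * 2 * 3 = 2160

Answer: 2160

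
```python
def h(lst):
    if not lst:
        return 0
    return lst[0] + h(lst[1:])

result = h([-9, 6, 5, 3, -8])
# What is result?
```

(-9) + 6 + 5 + 3 + (-8) + 0 = -3

Answer: -3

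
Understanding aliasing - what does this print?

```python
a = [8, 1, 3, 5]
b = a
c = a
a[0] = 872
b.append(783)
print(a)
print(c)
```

Key concept: multiple aliases.
Step by step:
`a = [8, 1, 3, 5]` → a = [8, 1, 3, 5]
`b = a` → b = [8, 1, 3, 5] (same object as a)
`c = a` → c = [8, 1, 3, 5] (same object as a, b)
`a[0] = 872` → a = [872, 1, 3, 5] (same object as b, c); b = [872, 1, 3, 5] (same object as a, c); c = [872, 1, 3, 5] (same object as a, b)
`b.append(783)` → a = [872, 1, 3, 5, 783] (same object as b, c); b = [872, 1, 3, 5, 783] (same object as a, c); c = [872, 1, 3, 5, 783] (same object as a, b)
`print(a)` → prints [872, 1, 3, 5, 783]
`print(c)` → prints [872, 1, 3, 5, 783]

Answer:
[872, 1, 3, 5, 783]
[872, 1, 3, 5, 783]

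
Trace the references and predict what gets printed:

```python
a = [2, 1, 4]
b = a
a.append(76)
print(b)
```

Key concept: basic list aliasing.
Step by step:
`a = [2, 1, 4]` → a = [2, 1, 4]
`b = a` → b = [2, 1, 4] (same object as a)
`a.append(76)` → a = [2, 1, 4, 76] (same object as b); b = [2, 1, 4, 76] (same object as a)
`print(b)` → prints [2, 1, 4, 76]

Answer: [2, 1, 4, 76]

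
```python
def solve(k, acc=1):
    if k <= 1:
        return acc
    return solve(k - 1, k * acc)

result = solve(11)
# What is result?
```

Accumulator trace (n, acc): (11, 1) -> (10, 11) -> (9, 110) -> (8, 990) -> (7, 7920) -> (6, 55440) -> (5, 332640) -> (4, 1663200) -> (3, 6652800) -> (2, 19958400) -> (1, 39916800) -> return 39916800

Answer: 39916800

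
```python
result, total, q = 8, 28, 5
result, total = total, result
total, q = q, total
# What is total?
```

Trace:
`result, total, q = 8, 28, 5` → result = 8; total = 28; q = 5
`result, total = total, result` → result = 28; total = 8
`total, q = q, total` → total = 5; q = 8
So total = 5

Answer: 5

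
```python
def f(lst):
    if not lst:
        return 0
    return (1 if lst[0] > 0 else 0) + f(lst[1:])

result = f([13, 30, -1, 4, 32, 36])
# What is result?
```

Count of positive elements in [13, 30, -1, 4, 32, 36] = 5

Answer: 5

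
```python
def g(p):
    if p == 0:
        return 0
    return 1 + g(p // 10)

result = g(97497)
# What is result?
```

Count of digits of 97497: 5

Answer: 5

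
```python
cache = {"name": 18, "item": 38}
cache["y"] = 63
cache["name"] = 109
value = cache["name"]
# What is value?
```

Trace:
`cache = {"name": 18, "item": 38}` → cache = {'name': 18, 'item': 38}
`cache["y"] = 63` → cache = {'name': 18, 'item': 38, 'y': 63}
`cache["name"] = 109` → cache = {'name': 109, 'item': 38, 'y': 63}
`value = cache["name"]` → value = 109
So value = 109

Answer: 109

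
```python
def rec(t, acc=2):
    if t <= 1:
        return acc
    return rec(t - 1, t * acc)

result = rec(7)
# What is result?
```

Accumulator trace (n, acc): (7, 2) -> (6, 14) -> (5, 84) -> (4, 420) -> (3, 1680) -> (2, 5040) -> (1, 10080) -> return 10080

Answer: 10080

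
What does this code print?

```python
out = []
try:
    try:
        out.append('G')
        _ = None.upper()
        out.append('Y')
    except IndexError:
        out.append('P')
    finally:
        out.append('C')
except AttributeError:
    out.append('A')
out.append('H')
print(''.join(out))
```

Execution trace: 'G' (inner try body) → 'C' (inner finally) → 'A' (outer except AttributeError) → 'H' (after the try/except). Output: GCAH

Answer: GCAH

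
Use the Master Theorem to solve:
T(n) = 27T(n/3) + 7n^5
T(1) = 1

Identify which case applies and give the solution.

a=27, b=3, f(n)=7n^5. log_3(27) = 3. Since c=5 > 3 and the regularity condition holds (27(n/3)^5 = (27/3^5)n^5 with 27/3^5 < 1), Case 3 applies: T(n) = Θ(f(n)) = O(n^5).

Answer: O(n^5) - Case 3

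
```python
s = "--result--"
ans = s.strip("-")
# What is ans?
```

Trace:
`s = "--result--"` → s = '--result--'
`ans = s.strip("-")` → ans = 'result'
So ans = 'result'

Answer: 'result'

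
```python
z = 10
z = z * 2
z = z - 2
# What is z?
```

Trace:
`z = 10` → z = 10
`z = z * 2` → z = 20
`z = z - 2` → z = 18
So z = 18

Answer: 18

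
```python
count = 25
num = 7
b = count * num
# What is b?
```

Trace:
`count = 25` → count = 25
`num = 7` → num = 7
`b = count * num` → b = 175
So b = 175

Answer: 175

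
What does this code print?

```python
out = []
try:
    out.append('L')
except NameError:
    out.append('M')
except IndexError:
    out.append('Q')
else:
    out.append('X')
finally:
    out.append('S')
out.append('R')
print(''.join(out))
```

Execution trace: 'L' (try body, no exception) → 'X' (else) → 'S' (finally) → 'R' (after the try/except). Output: LXSR

Answer: LXSR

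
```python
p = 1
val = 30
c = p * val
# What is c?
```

Trace:
`p = 1` → p = 1
`val = 30` → val = 30
`c = p * val` → c = 30
So c = 30

Answer: 30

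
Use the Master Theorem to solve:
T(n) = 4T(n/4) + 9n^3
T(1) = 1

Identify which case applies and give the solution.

a=4, b=4, f(n)=9n^3. log_4(4) = 1. Since c=3 > 1 and the regularity condition holds (4(n/4)^3 = (4/4^3)n^3 with 4/4^3 < 1), Case 3 applies: T(n) = Θ(f(n)) = O(n^3).

Answer: O(n^3) - Case 3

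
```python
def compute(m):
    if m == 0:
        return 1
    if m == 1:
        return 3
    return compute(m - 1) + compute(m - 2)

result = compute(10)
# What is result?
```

Build up from base cases: compute(0)=1, compute(1)=3, compute(2)=4, compute(3)=7, compute(4)=11, compute(5)=18, compute(6)=29, ..., compute(10)=199

Answer: 199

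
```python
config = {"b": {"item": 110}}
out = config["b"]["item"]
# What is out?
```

Trace:
`config = {"b": {"item": 110}}` → config = {'b': {'item': 110}}
`out = config["b"]["item"]` → out = 110
So out = 110

Answer: 110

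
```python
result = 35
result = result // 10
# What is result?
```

Trace:
`result = 35` → result = 35
`result = result // 10` → result = 3
So result = 3

Answer: 3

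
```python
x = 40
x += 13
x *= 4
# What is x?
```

Trace:
`x = 40` → x = 40
`x += 13` → x = 53
`x *= 4` → x = 212
So x = 212

Answer: 212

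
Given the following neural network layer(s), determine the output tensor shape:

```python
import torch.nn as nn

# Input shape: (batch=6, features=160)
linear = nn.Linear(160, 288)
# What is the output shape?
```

Input: (6, 160) -> Output: (6, 288)

Answer: (6, 288)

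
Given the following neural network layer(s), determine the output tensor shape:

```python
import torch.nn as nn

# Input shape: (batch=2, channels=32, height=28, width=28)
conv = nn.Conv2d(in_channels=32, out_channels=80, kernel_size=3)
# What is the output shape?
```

Input: (2, 32, 28, 28) -> Output: (2, 80, 26, 26)

Answer: (2, 80, 26, 26)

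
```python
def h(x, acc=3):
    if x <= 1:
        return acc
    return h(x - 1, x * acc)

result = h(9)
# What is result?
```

Accumulator trace (n, acc): (9, 3) -> (8, 27) -> (7, 216) -> (6, 1512) -> (5, 9072) -> (4, 45360) -> (3, 181440) -> (2, 544320) -> (1, 1088640) -> return 1088640

Answer: 1088640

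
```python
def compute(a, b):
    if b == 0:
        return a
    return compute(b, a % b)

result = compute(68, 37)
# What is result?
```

compute(68, 37) -> compute(37, 31) -> compute(31, 6) -> compute(6, 1) -> compute(1, 0) -> 1

Answer: 1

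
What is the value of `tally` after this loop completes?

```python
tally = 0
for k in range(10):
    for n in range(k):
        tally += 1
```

Triangle number: 0+1+2+...+9
`tally` takes the values: 0 → 1 → 2 → 3 → 4 → 5 → 6 → 7 → 8 → 9 → 10 → 11 → 12 → 13 → 14 → 15 → 16 → 17 → 18 → 19 → 20 → 21 → 22 → 23 → 24 → 25 → 26 → 27 → 28 → 29 → … → 41 → 42 → 43 → 44 → 45

Answer: 45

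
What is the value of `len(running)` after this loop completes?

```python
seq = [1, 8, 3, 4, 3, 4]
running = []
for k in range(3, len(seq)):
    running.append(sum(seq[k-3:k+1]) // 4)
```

Number of 4-element averages
`running` takes the values: [] → [4] → [4, 4] → [4, 4, 3]
So `len(running)` = 3

Answer: 3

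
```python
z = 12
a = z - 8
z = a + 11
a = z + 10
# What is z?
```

Trace:
`z = 12` → z = 12
`a = z - 8` → a = 4
`z = a + 11` → z = 15
`a = z + 10` → a = 25
So z = 15

Answer: 15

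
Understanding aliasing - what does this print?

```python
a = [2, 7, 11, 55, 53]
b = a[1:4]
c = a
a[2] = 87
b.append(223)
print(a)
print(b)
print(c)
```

Key concept: slice vs alias.
Step by step:
`a = [2, 7, 11, 55, 53]` → a = [2, 7, 11, 55, 53]
`b = a[1:4]` → b = [7, 11, 55]
`c = a` → c = [2, 7, 11, 55, 53] (same object as a)
`a[2] = 87` → a = [2, 7, 87, 55, 53] (same object as c); c = [2, 7, 87, 55, 53] (same object as a)
`b.append(223)` → b = [7, 11, 55, 223]
`print(a)` → prints [2, 7, 87, 55, 53]
`print(b)` → prints [7, 11, 55, 223]
`print(c)` → prints [2, 7, 87, 55, 53]

Answer:
[2, 7, 87, 55, 53]
[7, 11, 55, 223]
[2, 7, 87, 55, 53]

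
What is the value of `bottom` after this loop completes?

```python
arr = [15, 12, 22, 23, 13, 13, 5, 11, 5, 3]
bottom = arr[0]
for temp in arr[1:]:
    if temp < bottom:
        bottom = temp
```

Minimum of [15, 12, 22, 23, 13, 13, 5, 11, 5, 3]
`bottom` takes the values: 15 → 12 → 5 → 3

Answer: 3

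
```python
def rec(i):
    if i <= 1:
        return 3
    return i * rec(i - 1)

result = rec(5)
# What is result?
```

rec(5) = 5 * 4 * 3 * 2 * 3 = 360

Answer: 360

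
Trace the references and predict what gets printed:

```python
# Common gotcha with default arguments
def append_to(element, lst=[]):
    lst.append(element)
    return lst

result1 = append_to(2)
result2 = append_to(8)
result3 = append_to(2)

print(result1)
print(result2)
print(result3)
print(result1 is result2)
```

Key concept: mutable default argument gotcha.
Step by step:
`result1 = append_to(2)` → result1 = [2]
`result2 = append_to(8)` → result1 = [2, 8] (same object as result2); result2 = [2, 8] (same object as result1)
`result3 = append_to(2)` → result1 = [2, 8, 2] (same object as result2, result3); result2 = [2, 8, 2] (same object as result1, result3); result3 = [2, 8, 2] (same object as result1, result2)
`print(result1)` → prints [2, 8, 2]
`print(result2)` → prints [2, 8, 2]
`print(result3)` → prints [2, 8, 2]
`print(result1 is result2)` → prints True

Answer:
[2, 8, 2]
[2, 8, 2]
[2, 8, 2]
True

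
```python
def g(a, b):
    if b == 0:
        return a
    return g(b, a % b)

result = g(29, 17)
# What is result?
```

g(29, 17) -> g(17, 12) -> g(12, 5) -> g(5, 2) -> g(2, 1) -> g(1, 0) -> 1

Answer: 1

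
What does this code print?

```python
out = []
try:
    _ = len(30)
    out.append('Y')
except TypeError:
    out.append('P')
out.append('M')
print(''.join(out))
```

Execution trace: 'P' (except TypeError) → 'M' (after the try/except). Output: PM

Answer: PM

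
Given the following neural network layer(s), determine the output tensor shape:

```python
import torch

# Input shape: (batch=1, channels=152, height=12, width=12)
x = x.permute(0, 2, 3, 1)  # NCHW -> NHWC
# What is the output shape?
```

Input: (1, 152, 12, 12) -> Output: (1, 12, 12, 152)

Answer: (1, 12, 12, 152)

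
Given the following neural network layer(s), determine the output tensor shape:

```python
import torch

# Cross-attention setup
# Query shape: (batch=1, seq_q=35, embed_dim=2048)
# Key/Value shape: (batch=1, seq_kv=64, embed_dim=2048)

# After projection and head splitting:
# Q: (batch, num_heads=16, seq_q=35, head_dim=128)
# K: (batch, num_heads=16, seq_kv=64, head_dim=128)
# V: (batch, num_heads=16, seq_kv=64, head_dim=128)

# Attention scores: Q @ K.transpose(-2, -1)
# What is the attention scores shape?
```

Input: (1, 35, 2048) -> Output: (1, 16, 35, 64)

Answer: (1, 16, 35, 64)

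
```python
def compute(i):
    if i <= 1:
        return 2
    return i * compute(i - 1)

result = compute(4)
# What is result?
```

compute(4) = 4 * 3 * 2 * 2 = 48

Answer: 48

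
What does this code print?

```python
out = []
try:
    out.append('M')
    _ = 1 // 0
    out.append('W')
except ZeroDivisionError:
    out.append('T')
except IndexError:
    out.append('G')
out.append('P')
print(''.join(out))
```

Execution trace: 'M' (try body) → 'T' (except ZeroDivisionError) → 'P' (after the try/except). Output: MTP

Answer: MTP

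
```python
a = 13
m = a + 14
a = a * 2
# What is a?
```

Trace:
`a = 13` → a = 13
`m = a + 14` → m = 27
`a = a * 2` → a = 26
So a = 26

Answer: 26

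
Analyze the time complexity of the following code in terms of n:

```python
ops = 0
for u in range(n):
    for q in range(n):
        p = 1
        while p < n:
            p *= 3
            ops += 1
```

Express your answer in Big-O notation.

Each loop level contributes: n × n × log n. Multiplying the contributions gives O(n^2 log n).

Answer: O(n^2 log n)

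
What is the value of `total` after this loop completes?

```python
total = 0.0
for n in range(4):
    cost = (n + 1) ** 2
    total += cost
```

Sum of squared losses 1² + 2² + ... + 4²
`total` takes the values: 0.0 → 1.0 → 5.0 → 14.0 → 30.0

Answer: 30.0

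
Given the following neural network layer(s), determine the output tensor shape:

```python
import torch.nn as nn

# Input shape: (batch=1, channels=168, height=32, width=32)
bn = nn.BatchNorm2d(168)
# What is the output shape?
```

Input: (1, 168, 32, 32) -> Output: (1, 168, 32, 32)

Answer: (1, 168, 32, 32)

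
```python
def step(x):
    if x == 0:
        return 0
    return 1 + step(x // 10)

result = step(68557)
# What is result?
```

Count of digits of 68557: 5

Answer: 5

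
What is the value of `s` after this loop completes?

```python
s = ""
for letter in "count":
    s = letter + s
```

Reverse 'count'
`s` takes the values: "" → "c" → "oc" → "uoc" → "nuoc" → "tnuoc"

Answer: "tnuoc"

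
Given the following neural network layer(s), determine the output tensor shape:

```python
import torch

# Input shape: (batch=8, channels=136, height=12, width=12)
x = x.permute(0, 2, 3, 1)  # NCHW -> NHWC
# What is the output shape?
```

Input: (8, 136, 12, 12) -> Output: (8, 12, 12, 136)

Answer: (8, 12, 12, 136)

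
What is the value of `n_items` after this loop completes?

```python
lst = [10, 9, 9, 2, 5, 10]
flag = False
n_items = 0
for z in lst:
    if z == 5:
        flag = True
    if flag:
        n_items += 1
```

Count elements after first 5 in [10, 9, 9, 2, 5, 10]
`n_items` takes the values: 0 → 1 → 2

Answer: 2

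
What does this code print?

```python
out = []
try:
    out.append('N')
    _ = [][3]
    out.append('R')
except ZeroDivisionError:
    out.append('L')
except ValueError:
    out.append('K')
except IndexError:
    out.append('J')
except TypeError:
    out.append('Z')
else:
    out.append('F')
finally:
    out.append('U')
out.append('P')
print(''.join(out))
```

Execution trace: 'N' (try body) → 'J' (except IndexError) → 'U' (finally) → 'P' (after the try/except). Output: NJUP

Answer: NJUP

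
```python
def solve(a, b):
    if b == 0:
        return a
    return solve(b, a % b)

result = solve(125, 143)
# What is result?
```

solve(125, 143) -> solve(143, 125) -> solve(125, 18) -> solve(18, 17) -> solve(17, 1) -> solve(1, 0) -> 1

Answer: 1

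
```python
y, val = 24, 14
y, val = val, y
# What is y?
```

Trace:
`y, val = 24, 14` → y = 24; val = 14
`y, val = val, y` → y = 14; val = 24
So y = 14

Answer: 14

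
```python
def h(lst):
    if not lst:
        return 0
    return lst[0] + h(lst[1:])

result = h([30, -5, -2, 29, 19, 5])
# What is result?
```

30 + (-5) + (-2) + 29 + 19 + 5 + 0 = 76

Answer: 76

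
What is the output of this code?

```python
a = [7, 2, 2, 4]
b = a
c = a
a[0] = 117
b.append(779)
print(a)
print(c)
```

Key concept: multiple aliases.
Step by step:
`a = [7, 2, 2, 4]` → a = [7, 2, 2, 4]
`b = a` → b = [7, 2, 2, 4] (same object as a)
`c = a` → c = [7, 2, 2, 4] (same object as a, b)
`a[0] = 117` → a = [117, 2, 2, 4] (same object as b, c); b = [117, 2, 2, 4] (same object as a, c); c = [117, 2, 2, 4] (same object as a, b)
`b.append(779)` → a = [117, 2, 2, 4, 779] (same object as b, c); b = [117, 2, 2, 4, 779] (same object as a, c); c = [117, 2, 2, 4, 779] (same object as a, b)
`print(a)` → prints [117, 2, 2, 4, 779]
`print(c)` → prints [117, 2, 2, 4, 779]

Answer:
[117, 2, 2, 4, 779]
[117, 2, 2, 4, 779]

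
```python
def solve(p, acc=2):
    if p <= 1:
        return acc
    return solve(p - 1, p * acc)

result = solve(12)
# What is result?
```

Accumulator trace (n, acc): (12, 2) -> (11, 24) -> (10, 264) -> (9, 2640) -> (8, 23760) -> (7, 190080) -> (6, 1330560) -> (5, 7983360) -> (4, 39916800) -> (3, 159667200) -> (2, 479001600) -> (1, 958003200) -> return 958003200

Answer: 958003200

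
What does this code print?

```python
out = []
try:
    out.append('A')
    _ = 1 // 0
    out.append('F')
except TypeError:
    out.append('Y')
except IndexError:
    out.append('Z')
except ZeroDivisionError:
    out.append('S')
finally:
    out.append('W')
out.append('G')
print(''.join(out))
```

Execution trace: 'A' (try body) → 'S' (except ZeroDivisionError) → 'W' (finally) → 'G' (after the try/except). Output: ASWG

Answer: ASWG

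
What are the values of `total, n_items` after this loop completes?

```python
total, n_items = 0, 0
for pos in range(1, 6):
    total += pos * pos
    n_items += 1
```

Sum of squares and count
`total, n_items` takes the values: (0, 0) → (1, 0) → (1, 1) → (5, 1) → (5, 2) → (14, 2) → (14, 3) → (30, 3) → (30, 4) → (55, 4) → (55, 5)

Answer: 55, 5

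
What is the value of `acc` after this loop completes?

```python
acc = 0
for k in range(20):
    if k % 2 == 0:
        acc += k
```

Sum of even numbers 0 to 19
`acc` takes the values: 0 → 2 → 6 → 12 → 20 → 30 → 42 → 56 → 72 → 90

Answer: 90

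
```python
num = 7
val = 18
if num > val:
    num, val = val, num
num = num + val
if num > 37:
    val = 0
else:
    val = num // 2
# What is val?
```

Trace:
`num = 7` → num = 7
`val = 18` → val = 18
`if num > val: ...` → num > val is False → no variable changes
`num = num + val` → num = 25
`if num > 37: ...` → num > 37 is False, take else branch → val = 12
So val = 12

Answer: 12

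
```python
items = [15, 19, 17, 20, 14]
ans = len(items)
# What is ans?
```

Trace:
`items = [15, 19, 17, 20, 14]` → items = [15, 19, 17, 20, 14]
`ans = len(items)` → ans = 5
So ans = 5

Answer: 5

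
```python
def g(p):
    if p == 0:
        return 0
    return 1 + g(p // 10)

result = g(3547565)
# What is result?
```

Count of digits of 3547565: 7

Answer: 7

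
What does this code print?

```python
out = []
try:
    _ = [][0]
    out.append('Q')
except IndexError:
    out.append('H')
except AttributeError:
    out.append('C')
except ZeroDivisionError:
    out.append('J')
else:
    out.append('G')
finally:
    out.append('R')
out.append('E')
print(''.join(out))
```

Execution trace: 'H' (except IndexError) → 'R' (finally) → 'E' (after the try/except). Output: HRE

Answer: HRE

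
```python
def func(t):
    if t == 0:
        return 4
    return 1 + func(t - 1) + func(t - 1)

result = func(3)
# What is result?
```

func(t) = 1 + 2·func(t-1), func(0)=4. Closed form: (4+1)·2^3 - 1 = 39.

Answer: 39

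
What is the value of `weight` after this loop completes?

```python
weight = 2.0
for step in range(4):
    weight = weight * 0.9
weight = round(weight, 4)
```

Exponential decay: 2.0 * 0.9^4
`weight` takes the values: 2.0 → 1.8 → 1.62 → 1.458 → 1.3122

Answer: 1.3122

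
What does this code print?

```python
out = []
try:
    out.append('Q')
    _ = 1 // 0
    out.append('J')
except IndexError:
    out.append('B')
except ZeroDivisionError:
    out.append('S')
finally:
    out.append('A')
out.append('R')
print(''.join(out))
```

Execution trace: 'Q' (try body) → 'S' (except ZeroDivisionError) → 'A' (finally) → 'R' (after the try/except). Output: QSAR

Answer: QSAR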